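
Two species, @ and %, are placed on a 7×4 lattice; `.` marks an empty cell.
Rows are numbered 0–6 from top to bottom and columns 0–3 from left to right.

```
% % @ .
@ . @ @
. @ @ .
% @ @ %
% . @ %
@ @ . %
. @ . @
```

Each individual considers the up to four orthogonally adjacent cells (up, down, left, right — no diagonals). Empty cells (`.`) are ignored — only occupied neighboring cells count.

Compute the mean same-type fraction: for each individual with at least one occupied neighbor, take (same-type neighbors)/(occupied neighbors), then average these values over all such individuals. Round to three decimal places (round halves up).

0.629

(0,0)% 1/2
(0,1)% 1/2
(0,2)@ 1/2
(1,0)@ 0/1
(1,2)@ 3/3
(1,3)@ 1/1
(2,1)@ 2/2
(2,2)@ 3/3
(3,0)% 1/2
(3,1)@ 2/3
(3,2)@ 3/4
(3,3)% 1/2
(4,0)% 1/2
(4,2)@ 1/2
(4,3)% 2/3
(5,0)@ 1/2
(5,1)@ 2/2
(5,3)% 1/2
(6,1)@ 1/1
(6,3)@ 0/1
Sum over 20 individuals: 1/2 + 1/2 + 1/2 + 0/1 + 3/3 + 1/1 + 2/2 + 3/3 + 1/2 + 2/3 + 3/4 + 1/2 + 1/2 + 1/2 + 2/3 + 1/2 + 2/2 + 1/2 + 1/1 + 0/1 = 151/12; mean = 151/12 ÷ 20 = 151/240 = 0.629166… → 0.629.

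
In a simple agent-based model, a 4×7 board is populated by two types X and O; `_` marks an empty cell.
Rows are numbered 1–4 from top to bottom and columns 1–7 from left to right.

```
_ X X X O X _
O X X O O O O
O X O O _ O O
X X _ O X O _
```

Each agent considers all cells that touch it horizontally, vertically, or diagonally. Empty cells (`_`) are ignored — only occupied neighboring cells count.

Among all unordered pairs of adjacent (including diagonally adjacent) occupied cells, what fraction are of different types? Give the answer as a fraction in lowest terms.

25/59

Scan each occupied cell's neighbors to the right and below (and the two forward diagonals) so each pair is counted once.
From row 1: 9 unlike of 19 pairs (running 9/19).
From row 2: 7 unlike of 22 pairs (running 16/41).
From row 3: 7 unlike of 15 pairs (running 23/56).
From row 4: 2 unlike of 3 pairs (running 25/59).
Total adjacent occupied pairs: 59; unlike-type pairs: 25.
25/59 is already in lowest terms.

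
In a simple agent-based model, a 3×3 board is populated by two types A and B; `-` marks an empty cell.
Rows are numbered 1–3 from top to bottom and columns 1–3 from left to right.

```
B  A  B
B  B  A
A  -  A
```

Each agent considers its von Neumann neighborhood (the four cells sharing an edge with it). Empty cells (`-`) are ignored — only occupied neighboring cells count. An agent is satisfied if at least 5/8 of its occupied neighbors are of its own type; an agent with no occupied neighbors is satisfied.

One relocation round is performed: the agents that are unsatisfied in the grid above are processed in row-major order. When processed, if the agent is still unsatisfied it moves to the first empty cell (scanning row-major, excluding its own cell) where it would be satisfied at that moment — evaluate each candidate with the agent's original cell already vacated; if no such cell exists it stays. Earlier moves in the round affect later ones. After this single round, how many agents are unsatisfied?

Initially unsatisfied (in order): (1,1), (1,2), (1,3), (2,2), (2,3), (3,1).
  (1,1): no empty cell satisfies it; stays.
  (1,2) → (3,2).
  (1,3) → (1,2).
  (2,2): no empty cell satisfies it; stays.
  (2,3): no empty cell satisfies it; stays.
  (3,1): no empty cell satisfies it; stays.
Resulting grid:
B B -
B B A
A A A
Unsatisfied now: (2,2), (2,3), (3,1).

3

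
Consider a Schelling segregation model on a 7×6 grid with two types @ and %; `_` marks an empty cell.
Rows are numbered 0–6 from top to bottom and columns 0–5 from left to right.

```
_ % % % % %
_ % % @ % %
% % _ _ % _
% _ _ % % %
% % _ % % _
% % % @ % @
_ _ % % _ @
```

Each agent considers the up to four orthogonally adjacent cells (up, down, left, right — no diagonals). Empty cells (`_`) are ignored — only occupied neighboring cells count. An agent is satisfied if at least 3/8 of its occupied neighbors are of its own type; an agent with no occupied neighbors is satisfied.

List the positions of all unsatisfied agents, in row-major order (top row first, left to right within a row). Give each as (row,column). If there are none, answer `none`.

(1,3), (5,3), (5,4)

(0,1)% 2/2 ok
(0,2)% 3/3 ok
(0,3)% 2/3 ok
(0,4)% 3/3 ok
(0,5)% 2/2 ok
(1,1)% 3/3 ok
(1,2)% 2/3 ok
(1,3)@ 0/3 unhappy
(1,4)% 3/4 ok
(1,5)% 2/2 ok
(2,0)% 2/2 ok
(2,1)% 2/2 ok
(2,4)% 2/2 ok
(3,0)% 2/2 ok
(3,3)% 2/2 ok
(3,4)% 4/4 ok
(3,5)% 1/1 ok
(4,0)% 3/3 ok
(4,1)% 2/2 ok
(4,3)% 2/3 ok
(4,4)% 3/3 ok
(5,0)% 2/2 ok
(5,1)% 3/3 ok
(5,2)% 2/3 ok
(5,3)@ 0/4 unhappy
(5,4)% 1/3 unhappy
(5,5)@ 1/2 ok
(6,2)% 2/2 ok
(6,3)% 1/2 ok
(6,5)@ 1/1 ok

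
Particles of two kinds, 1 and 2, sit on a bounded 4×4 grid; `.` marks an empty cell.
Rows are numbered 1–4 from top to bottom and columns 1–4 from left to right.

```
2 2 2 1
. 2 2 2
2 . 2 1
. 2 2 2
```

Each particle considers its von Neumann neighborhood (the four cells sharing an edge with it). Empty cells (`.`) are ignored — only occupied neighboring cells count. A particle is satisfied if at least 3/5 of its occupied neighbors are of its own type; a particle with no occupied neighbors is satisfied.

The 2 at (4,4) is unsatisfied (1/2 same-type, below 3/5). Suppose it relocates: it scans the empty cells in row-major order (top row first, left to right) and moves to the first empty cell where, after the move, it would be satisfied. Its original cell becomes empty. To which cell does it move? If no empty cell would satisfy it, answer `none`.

(2,1)

Vacating (4,4). Empty cells in order:
  (2,1): 3/3 same-type → satisfied — stop here.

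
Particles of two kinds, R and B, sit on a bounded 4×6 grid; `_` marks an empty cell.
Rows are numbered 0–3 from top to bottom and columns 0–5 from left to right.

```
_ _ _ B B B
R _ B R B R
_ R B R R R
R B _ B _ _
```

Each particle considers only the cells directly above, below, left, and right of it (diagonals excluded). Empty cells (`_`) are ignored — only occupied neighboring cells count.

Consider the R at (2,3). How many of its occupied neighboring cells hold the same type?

Occupied neighbors of (2,3): (1,3)=R, (3,3)=B, (2,2)=B, (2,4)=R.
Same type (R): 2 of 4.

2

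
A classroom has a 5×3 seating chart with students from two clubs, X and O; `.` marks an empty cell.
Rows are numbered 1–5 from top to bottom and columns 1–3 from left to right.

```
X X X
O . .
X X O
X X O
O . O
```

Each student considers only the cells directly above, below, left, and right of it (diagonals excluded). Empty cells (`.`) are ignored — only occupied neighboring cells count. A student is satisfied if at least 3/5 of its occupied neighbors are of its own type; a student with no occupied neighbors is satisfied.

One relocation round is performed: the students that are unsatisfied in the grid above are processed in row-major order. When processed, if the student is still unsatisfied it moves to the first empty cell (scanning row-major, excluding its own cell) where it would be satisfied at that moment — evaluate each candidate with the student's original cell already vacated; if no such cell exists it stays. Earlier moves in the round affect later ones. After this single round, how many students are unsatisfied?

3

Initially unsatisfied (in order): (1,1), (2,1), (3,3), (5,1).
  (1,1) → (2,2).
  (2,1) → (5,2).
  (3,3): no empty cell satisfies it; stays.
  (5,1): no empty cell satisfies it; stays.
Resulting grid:
. X X
. X .
X X O
X X O
O O O
Unsatisfied now: (3,3), (4,2), (5,1).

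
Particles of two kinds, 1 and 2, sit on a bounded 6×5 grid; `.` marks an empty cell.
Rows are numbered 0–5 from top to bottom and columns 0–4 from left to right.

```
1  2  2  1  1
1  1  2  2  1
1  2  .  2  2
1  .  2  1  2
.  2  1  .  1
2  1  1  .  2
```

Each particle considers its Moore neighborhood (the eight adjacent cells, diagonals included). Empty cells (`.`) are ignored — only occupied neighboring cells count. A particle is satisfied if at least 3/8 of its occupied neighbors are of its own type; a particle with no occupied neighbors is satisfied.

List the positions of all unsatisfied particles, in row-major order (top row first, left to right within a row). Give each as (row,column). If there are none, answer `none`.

(2,1), (3,0), (3,3), (4,1), (4,4), (5,4)

Row 0: (0,0)1 2/3 satisfied · (0,1)2 2/5 satisfied · (0,2)2 3/5 satisfied · (0,3)1 2/5 satisfied · (0,4)1 2/3 satisfied
Row 1: (1,0)1 3/5 satisfied · (1,1)1 3/7 satisfied · (1,2)2 5/7 satisfied · (1,3)2 4/7 satisfied · (1,4)1 2/5 satisfied
Row 2: (2,0)1 3/4 satisfied · (2,1)2 2/6 not · (2,3)2 5/7 satisfied · (2,4)2 3/5 satisfied
Row 3: (3,0)1 1/3 not · (3,2)2 3/5 satisfied · (3,3)1 2/6 not · (3,4)2 2/4 satisfied
Row 4: (4,1)2 2/6 not · (4,2)1 3/5 satisfied · (4,4)1 1/3 not
Row 5: (5,0)2 1/2 satisfied · (5,1)1 2/4 satisfied · (5,2)1 2/3 satisfied · (5,4)2 0/1 not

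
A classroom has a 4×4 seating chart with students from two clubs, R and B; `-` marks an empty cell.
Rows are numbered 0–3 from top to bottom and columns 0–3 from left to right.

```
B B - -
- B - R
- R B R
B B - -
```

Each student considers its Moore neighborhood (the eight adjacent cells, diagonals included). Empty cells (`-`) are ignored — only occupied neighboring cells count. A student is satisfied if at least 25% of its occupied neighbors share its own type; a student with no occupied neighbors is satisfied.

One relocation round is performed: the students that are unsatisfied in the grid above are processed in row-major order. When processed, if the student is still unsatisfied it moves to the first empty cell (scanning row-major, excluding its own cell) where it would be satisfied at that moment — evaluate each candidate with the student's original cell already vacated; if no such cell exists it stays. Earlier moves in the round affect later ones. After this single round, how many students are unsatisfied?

0

Initially unsatisfied (in order): (2,1).
  (2,1) → (0,2).
Resulting grid:
B B R -
- B - R
- - B R
B B - -
All satisfied now.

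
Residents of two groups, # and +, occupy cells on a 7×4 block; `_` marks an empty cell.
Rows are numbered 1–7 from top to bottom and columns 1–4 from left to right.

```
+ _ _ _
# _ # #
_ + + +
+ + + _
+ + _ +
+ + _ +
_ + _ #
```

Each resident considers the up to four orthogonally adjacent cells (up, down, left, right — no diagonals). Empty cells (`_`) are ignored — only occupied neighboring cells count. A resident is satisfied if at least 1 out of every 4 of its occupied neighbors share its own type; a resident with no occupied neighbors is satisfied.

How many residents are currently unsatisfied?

3

Row 1: (1,1)+ 0/1 not
Row 2: (2,1)# 0/1 not · (2,3)# 1/2 satisfied · (2,4)# 1/2 satisfied
Row 3: (3,2)+ 2/2 satisfied · (3,3)+ 3/4 satisfied · (3,4)+ 1/2 satisfied
Row 4: (4,1)+ 2/2 satisfied · (4,2)+ 4/4 satisfied · (4,3)+ 2/2 satisfied
Row 5: (5,1)+ 3/3 satisfied · (5,2)+ 3/3 satisfied · (5,4)+ 1/1 satisfied
Row 6: (6,1)+ 2/2 satisfied · (6,2)+ 3/3 satisfied · (6,4)+ 1/2 satisfied
Row 7: (7,2)+ 1/1 satisfied · (7,4)# 0/1 not
Unsatisfied: (1,1), (2,1), (7,4) — 3 in total.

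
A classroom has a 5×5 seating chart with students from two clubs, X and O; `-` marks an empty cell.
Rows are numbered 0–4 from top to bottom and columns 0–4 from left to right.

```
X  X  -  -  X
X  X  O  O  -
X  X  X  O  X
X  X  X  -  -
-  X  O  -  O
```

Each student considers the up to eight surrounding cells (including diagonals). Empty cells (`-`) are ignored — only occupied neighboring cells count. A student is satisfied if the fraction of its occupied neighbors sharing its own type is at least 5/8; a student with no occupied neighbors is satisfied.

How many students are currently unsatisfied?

7

Row 0: (0,0)X 3/3 satisfied · (0,1)X 3/4 satisfied · (0,4)X 0/1 not
Row 1: (1,0)X 5/5 satisfied · (1,1)X 6/7 satisfied · (1,2)O 2/6 not · (1,3)O 2/5 not
Row 2: (2,0)X 5/5 satisfied · (2,1)X 7/8 satisfied · (2,2)X 4/7 not · (2,3)O 2/5 not · (2,4)X 0/2 not
Row 3: (3,0)X 4/4 satisfied · (3,1)X 6/7 satisfied · (3,2)X 4/6 satisfied
Row 4: (4,1)X 3/4 satisfied · (4,2)O 0/3 not · (4,4)O 0/0 satisfied
Unsatisfied: (0,4), (1,2), (1,3), (2,2), (2,3), (2,4), (4,2) — 7 in total.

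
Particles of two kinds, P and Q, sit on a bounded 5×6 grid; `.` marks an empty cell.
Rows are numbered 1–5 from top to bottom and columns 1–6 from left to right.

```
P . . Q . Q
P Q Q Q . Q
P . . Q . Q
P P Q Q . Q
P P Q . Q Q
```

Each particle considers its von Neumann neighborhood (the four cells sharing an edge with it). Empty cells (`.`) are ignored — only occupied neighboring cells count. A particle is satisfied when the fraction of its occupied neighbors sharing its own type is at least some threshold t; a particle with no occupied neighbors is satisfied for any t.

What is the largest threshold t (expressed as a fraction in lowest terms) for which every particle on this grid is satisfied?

1/2

(1,1)P 1/1
(1,4)Q 1/1
(1,6)Q 1/1
(2,1)P 2/3
(2,2)Q 1/2
(2,3)Q 2/2
(2,4)Q 3/3
(2,6)Q 2/2
(3,1)P 2/2
(3,4)Q 2/2
(3,6)Q 2/2
(4,1)P 3/3
(4,2)P 2/3
(4,3)Q 2/3
(4,4)Q 2/2
(4,6)Q 2/2
(5,1)P 2/2
(5,2)P 2/3
(5,3)Q 1/2
(5,5)Q 1/1
(5,6)Q 2/2
The smallest same-type fraction is 1/2 at (2,2), which reduces to 1/2. Any threshold above that leaves this particle unsatisfied.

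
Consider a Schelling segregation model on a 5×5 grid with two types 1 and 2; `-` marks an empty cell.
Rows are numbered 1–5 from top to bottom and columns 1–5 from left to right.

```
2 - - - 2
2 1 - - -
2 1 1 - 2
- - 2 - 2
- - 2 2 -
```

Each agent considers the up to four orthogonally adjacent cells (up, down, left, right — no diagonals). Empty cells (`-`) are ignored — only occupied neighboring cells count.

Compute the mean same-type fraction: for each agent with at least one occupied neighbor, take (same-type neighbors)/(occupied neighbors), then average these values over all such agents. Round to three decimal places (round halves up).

0.758

Row 1: (1,1)2 1/1 · (1,5)2 — no occupied neighbors
Row 2: (2,1)2 2/3 · (2,2)1 1/2
Row 3: (3,1)2 1/2 · (3,2)1 2/3 · (3,3)1 1/2 · (3,5)2 1/1
Row 4: (4,3)2 1/2 · (4,5)2 1/1
Row 5: (5,3)2 2/2 · (5,4)2 1/1
Sum over 11 agents: 1/1 + 2/3 + 1/2 + 1/2 + 2/3 + 1/2 + 1/1 + 1/2 + 1/1 + 2/2 + 1/1 = 25/3; mean = 25/3 ÷ 11 = 25/33 = 0.757575… → 0.758.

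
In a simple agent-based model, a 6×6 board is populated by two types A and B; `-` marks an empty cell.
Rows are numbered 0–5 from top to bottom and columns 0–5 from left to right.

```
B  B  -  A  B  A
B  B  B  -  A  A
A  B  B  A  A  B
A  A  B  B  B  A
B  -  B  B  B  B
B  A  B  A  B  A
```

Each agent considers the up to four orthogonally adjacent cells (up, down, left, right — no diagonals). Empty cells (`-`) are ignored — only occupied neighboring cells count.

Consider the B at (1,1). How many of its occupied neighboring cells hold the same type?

Occupied neighbors of (1,1): (0,1)=B, (2,1)=B, (1,0)=B, (1,2)=B.
Same type (B): 4 of 4.

4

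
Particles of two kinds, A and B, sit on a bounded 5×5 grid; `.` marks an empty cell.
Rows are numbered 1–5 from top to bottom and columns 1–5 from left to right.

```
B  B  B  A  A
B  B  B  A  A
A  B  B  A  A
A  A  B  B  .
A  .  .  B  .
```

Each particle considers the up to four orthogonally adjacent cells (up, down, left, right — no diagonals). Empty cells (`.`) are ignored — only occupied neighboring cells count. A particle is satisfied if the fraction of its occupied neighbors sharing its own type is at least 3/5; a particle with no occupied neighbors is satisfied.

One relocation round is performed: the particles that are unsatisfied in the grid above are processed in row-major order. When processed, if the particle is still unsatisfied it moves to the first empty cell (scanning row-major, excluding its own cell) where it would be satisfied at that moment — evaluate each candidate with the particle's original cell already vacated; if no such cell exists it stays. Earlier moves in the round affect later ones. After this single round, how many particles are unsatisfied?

2

Initially unsatisfied (in order): (3,1), (3,2), (3,4), (4,2).
  (3,1) → (5,2).
  (3,2): now satisfied by earlier moves; stays.
  (3,4): no empty cell satisfies it; stays.
  (4,2): no empty cell satisfies it; stays.
Resulting grid:
B B B A A
B B B A A
. B B A A
A A B B .
A A . B .
Unsatisfied now: (3,4), (4,2).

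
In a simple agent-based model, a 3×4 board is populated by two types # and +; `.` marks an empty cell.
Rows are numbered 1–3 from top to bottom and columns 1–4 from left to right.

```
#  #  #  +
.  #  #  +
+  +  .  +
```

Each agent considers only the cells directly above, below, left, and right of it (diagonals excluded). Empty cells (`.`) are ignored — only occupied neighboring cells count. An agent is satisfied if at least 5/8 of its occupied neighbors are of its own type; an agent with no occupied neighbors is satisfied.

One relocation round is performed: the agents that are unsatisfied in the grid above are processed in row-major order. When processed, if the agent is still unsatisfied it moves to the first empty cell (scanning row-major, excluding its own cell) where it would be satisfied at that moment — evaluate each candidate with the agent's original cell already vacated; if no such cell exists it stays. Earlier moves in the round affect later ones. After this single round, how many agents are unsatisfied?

2

Initially unsatisfied (in order): (1,4), (3,2).
  (1,4) → (3,3).
  (3,2): now satisfied by earlier moves; stays.
Resulting grid:
# # # .
. # # +
+ + + +
Unsatisfied now: (2,3), (2,4).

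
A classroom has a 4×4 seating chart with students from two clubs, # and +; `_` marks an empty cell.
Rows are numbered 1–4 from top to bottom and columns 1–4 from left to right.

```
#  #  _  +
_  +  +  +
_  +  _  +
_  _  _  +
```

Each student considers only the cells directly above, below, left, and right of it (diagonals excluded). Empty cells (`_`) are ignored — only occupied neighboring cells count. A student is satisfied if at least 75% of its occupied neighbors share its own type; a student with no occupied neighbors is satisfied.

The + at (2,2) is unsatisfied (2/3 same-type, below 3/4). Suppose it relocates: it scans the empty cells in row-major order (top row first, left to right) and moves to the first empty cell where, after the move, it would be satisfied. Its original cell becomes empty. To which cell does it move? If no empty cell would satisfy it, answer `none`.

(3,1)

Vacating (2,2). Empty cells in order:
  (1,3): 2/3 same-type → still unsatisfied.
  (2,1): 0/1 same-type → still unsatisfied.
  (3,1): 1/1 same-type → satisfied — stop here.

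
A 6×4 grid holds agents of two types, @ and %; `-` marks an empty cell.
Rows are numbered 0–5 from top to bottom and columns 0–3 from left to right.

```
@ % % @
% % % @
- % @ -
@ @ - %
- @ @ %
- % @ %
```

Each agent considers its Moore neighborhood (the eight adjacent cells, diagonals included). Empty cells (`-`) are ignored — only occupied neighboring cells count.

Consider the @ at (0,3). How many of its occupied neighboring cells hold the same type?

Occupied neighbors of (0,3): (0,2)=%, (1,2)=%, (1,3)=@.
Same type (@): 1 of 3.

1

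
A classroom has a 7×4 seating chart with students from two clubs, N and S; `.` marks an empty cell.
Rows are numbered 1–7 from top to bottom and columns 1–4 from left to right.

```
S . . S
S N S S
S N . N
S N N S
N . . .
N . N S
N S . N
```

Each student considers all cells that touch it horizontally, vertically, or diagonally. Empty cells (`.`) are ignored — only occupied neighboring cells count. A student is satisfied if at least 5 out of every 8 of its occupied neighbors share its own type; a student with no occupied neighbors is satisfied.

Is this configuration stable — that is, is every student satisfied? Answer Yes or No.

Row 1: (1,1)S 1/2 unhappy · (1,4)S 2/2 ok
Row 2: (2,1)S 2/4 unhappy · (2,2)N 1/5 unhappy · (2,3)S 2/5 unhappy · (2,4)S 2/3 ok
Row 3: (3,1)S 2/5 unhappy · (3,2)N 3/7 unhappy · (3,4)N 1/4 unhappy
Row 4: (4,1)S 1/4 unhappy · (4,2)N 3/5 unhappy · (4,3)N 3/4 ok · (4,4)S 0/2 unhappy
Row 5: (5,1)N 2/3 ok
Row 6: (6,1)N 2/3 ok · (6,3)N 1/3 unhappy · (6,4)S 0/2 unhappy
Row 7: (7,1)N 1/2 unhappy · (7,2)S 0/3 unhappy · (7,4)N 1/2 unhappy
For instance (1,1) has only 1/2 same-type neighbors, below 5/8.

No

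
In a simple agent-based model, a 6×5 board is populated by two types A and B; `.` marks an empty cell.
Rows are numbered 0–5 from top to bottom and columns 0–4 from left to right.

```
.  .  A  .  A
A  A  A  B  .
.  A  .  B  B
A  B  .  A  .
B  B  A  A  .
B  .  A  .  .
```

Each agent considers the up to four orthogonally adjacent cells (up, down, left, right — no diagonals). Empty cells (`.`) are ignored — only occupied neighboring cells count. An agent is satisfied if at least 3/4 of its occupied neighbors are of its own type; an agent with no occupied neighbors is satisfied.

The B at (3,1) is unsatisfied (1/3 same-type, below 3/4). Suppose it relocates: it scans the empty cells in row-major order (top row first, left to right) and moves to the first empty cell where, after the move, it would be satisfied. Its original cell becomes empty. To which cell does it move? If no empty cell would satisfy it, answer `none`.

(5,4)

Vacating (3,1). Empty cells in order:
  (0,0): 0/1 same-type → still unsatisfied.
  (0,1): 0/2 same-type → still unsatisfied.
  (0,3): 1/3 same-type → still unsatisfied.
  (1,4): 2/3 same-type → still unsatisfied.
  (2,0): 0/3 same-type → still unsatisfied.
  (2,2): 1/3 same-type → still unsatisfied.
  (3,2): 0/2 same-type → still unsatisfied.
  (3,4): 1/2 same-type → still unsatisfied.
  (4,4): 0/1 same-type → still unsatisfied.
  (5,1): 2/3 same-type → still unsatisfied.
  (5,3): 0/2 same-type → still unsatisfied.
  (5,4): 0/0 same-type → satisfied — stop here.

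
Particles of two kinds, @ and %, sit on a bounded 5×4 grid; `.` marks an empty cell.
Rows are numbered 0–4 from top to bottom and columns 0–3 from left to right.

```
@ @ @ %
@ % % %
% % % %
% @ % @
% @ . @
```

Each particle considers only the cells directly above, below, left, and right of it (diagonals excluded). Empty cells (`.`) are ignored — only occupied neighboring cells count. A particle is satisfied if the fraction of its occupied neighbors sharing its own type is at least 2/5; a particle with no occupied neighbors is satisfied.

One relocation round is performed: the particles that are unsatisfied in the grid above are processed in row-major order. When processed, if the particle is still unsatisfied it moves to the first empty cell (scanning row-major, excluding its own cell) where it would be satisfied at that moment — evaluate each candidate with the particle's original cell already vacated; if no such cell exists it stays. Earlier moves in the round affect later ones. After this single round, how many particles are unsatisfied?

3

Initially unsatisfied (in order): (0,2), (1,0), (3,1), (3,2), (3,3).
  (0,2) → (4,2).
  (1,0): no empty cell satisfies it; stays.
  (3,1): no empty cell satisfies it; stays.
  (3,2) → (0,2).
  (3,3): now satisfied by earlier moves; stays.
Resulting grid:
@ @ % %
@ % % %
% % % %
% @ . @
% @ @ @
Unsatisfied now: (0,1), (1,0), (3,1).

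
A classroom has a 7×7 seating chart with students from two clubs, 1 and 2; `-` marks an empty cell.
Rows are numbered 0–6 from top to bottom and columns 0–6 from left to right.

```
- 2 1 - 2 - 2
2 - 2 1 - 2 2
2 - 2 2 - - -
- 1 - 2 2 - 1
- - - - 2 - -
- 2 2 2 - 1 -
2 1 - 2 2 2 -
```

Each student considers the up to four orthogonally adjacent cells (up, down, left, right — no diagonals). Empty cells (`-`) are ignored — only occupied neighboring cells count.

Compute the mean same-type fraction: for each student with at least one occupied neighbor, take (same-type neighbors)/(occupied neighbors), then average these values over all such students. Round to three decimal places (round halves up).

0.652

(0,1)2 0/1
(0,2)1 0/2
(0,4)2 — no occupied neighbors
(0,6)2 1/1
(1,0)2 1/1
(1,2)2 1/3
(1,3)1 0/2
(1,5)2 1/1
(1,6)2 2/2
(2,0)2 1/1
(2,2)2 2/2
(2,3)2 2/3
(3,1)1 — no occupied neighbors
(3,3)2 2/2
(3,4)2 2/2
(3,6)1 — no occupied neighbors
(4,4)2 1/1
(5,1)2 1/2
(5,2)2 2/2
(5,3)2 2/2
(5,5)1 0/1
(6,0)2 0/1
(6,1)1 0/2
(6,3)2 2/2
(6,4)2 2/2
(6,5)2 1/2
Sum over 23 students: 0/1 + 0/2 + 1/1 + 1/1 + 1/3 + 0/2 + 1/1 + 2/2 + 1/1 + 2/2 + 2/3 + 2/2 + 2/2 + 1/1 + 1/2 + 2/2 + 2/2 + 0/1 + 0/1 + 0/2 + 2/2 + 2/2 + 1/2 = 15; mean = 15 ÷ 23 = 15/23 = 0.652173… → 0.652.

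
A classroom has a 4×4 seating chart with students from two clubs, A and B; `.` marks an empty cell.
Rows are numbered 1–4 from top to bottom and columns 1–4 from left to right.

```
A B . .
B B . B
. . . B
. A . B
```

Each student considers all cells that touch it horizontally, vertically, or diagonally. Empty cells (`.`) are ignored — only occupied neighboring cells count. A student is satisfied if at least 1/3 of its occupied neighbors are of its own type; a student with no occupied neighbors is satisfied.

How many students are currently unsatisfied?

(1,1)A 0/3 unhappy
(1,2)B 2/3 ok
(2,1)B 2/3 ok
(2,2)B 2/3 ok
(2,4)B 1/1 ok
(3,4)B 2/2 ok
(4,2)A 0/0 ok
(4,4)B 1/1 ok
Unsatisfied: (1,1) — 1 in total.

1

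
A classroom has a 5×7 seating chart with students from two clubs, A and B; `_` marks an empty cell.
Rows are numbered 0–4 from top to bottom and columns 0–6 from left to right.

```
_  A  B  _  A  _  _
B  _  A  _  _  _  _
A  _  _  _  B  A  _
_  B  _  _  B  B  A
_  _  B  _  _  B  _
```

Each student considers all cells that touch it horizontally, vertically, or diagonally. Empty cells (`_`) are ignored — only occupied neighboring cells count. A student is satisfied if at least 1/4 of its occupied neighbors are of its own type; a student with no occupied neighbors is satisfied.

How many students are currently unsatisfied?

Row 0: (0,1)A 1/3 satisfied · (0,2)B 0/2 not · (0,4)A 0/0 satisfied
Row 1: (1,0)B 0/2 not · (1,2)A 1/2 satisfied
Row 2: (2,0)A 0/2 not · (2,4)B 2/3 satisfied · (2,5)A 1/4 satisfied
Row 3: (3,1)B 1/2 satisfied · (3,4)B 3/4 satisfied · (3,5)B 3/5 satisfied · (3,6)A 1/3 satisfied
Row 4: (4,2)B 1/1 satisfied · (4,5)B 2/3 satisfied
Unsatisfied: (0,2), (1,0), (2,0) — 3 in total.

3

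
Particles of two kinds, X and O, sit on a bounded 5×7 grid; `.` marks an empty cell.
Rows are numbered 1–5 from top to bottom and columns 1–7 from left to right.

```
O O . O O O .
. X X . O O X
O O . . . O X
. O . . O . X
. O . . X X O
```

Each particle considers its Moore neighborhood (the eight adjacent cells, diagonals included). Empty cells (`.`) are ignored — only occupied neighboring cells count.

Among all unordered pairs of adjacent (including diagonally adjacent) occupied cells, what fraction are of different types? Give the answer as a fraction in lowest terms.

Scan each occupied cell's neighbors to the right and below (and the two forward diagonals) so each pair is counted once.
From row 1: 5 unlike of 13 pairs (running 5/13).
From row 2: 6 unlike of 11 pairs (running 11/24).
From row 3: 2 unlike of 7 pairs (running 13/31).
From row 4: 3 unlike of 5 pairs (running 16/36).
From row 5: 1 unlike of 2 pairs (running 17/38).
Total adjacent occupied pairs: 38; unlike-type pairs: 17.
17/38 is already in lowest terms.

17/38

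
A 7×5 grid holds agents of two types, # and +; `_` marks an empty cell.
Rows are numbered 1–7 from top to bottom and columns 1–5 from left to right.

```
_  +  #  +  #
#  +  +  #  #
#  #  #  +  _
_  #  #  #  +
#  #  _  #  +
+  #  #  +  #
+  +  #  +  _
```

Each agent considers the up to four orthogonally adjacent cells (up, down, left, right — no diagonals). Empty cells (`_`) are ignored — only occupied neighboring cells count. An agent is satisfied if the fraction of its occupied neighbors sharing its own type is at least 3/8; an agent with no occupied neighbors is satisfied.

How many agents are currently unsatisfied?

Row 1: (1,2)+ 1/2 ok · (1,3)# 0/3 unhappy · (1,4)+ 0/3 unhappy · (1,5)# 1/2 ok
Row 2: (2,1)# 1/2 ok · (2,2)+ 2/4 ok · (2,3)+ 1/4 unhappy · (2,4)# 1/4 unhappy · (2,5)# 2/2 ok
Row 3: (3,1)# 2/2 ok · (3,2)# 3/4 ok · (3,3)# 2/4 ok · (3,4)+ 0/3 unhappy
Row 4: (4,2)# 3/3 ok · (4,3)# 3/3 ok · (4,4)# 2/4 ok · (4,5)+ 1/2 ok
Row 5: (5,1)# 1/2 ok · (5,2)# 3/3 ok · (5,4)# 1/3 unhappy · (5,5)+ 1/3 unhappy
Row 6: (6,1)+ 1/3 unhappy · (6,2)# 2/4 ok · (6,3)# 2/3 ok · (6,4)+ 1/4 unhappy · (6,5)# 0/2 unhappy
Row 7: (7,1)+ 2/2 ok · (7,2)+ 1/3 unhappy · (7,3)# 1/3 unhappy · (7,4)+ 1/2 ok
Unsatisfied: (1,3), (1,4), (2,3), (2,4), (3,4), (5,4), (5,5), (6,1), (6,4), (6,5), (7,2), (7,3) — 12 in total.

12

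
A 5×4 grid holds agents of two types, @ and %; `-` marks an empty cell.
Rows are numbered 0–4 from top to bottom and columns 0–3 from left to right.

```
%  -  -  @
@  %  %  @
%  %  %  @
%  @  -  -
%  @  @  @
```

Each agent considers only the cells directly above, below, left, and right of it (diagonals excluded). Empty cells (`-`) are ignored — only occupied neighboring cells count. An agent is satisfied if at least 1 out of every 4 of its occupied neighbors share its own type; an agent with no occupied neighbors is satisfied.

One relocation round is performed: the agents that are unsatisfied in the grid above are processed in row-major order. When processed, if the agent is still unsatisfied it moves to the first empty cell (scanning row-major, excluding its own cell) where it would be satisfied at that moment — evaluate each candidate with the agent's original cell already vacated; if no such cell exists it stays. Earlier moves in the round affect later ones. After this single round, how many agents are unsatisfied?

0

Initially unsatisfied (in order): (0,0), (1,0).
  (0,0) → (0,1).
  (1,0) → (0,2).
Resulting grid:
- % @ @
- % % @
% % % @
% @ - -
% @ @ @
All satisfied now.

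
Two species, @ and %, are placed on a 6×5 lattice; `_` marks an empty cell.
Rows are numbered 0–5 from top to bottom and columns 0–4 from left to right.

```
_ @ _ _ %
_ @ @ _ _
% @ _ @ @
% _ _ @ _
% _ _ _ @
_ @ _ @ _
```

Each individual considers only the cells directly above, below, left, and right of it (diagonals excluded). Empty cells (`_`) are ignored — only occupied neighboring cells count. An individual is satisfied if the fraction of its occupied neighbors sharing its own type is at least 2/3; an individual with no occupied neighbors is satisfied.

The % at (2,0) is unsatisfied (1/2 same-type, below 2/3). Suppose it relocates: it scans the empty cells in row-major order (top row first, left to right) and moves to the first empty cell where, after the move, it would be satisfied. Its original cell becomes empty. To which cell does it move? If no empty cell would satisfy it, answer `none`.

Vacating (2,0). Empty cells in order:
  (0,0): 0/1 same-type → still unsatisfied.
  (0,2): 0/2 same-type → still unsatisfied.
  (0,3): 1/1 same-type → satisfied — stop here.

(0,3)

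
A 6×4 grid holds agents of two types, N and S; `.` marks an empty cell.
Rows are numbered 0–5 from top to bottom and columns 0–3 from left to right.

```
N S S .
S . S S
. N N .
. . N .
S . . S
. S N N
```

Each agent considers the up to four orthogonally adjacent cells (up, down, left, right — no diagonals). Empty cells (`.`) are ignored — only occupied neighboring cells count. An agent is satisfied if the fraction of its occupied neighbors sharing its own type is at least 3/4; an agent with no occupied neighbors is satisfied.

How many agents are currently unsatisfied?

9

Row 0: (0,0)N 0/2 ✗ · (0,1)S 1/2 ✗ · (0,2)S 2/2 ✓
Row 1: (1,0)S 0/1 ✗ · (1,2)S 2/3 ✗ · (1,3)S 1/1 ✓
Row 2: (2,1)N 1/1 ✓ · (2,2)N 2/3 ✗
Row 3: (3,2)N 1/1 ✓
Row 4: (4,0)S 0/0 ✓ · (4,3)S 0/1 ✗
Row 5: (5,1)S 0/1 ✗ · (5,2)N 1/2 ✗ · (5,3)N 1/2 ✗
Unsatisfied: (0,0), (0,1), (1,0), (1,2), (2,2), (4,3), (5,1), (5,2), (5,3) — 9 in total.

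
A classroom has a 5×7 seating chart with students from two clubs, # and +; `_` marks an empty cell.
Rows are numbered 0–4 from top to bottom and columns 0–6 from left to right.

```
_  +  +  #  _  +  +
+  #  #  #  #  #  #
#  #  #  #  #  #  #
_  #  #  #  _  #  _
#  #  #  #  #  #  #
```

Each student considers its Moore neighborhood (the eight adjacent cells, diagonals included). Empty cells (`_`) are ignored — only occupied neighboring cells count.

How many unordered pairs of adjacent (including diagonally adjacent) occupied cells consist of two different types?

14

Scan each occupied cell's neighbors to the right and below (and the two forward diagonals) so each pair is counted once.
From row 0: 11 unlike of 17 pairs (running 11/17).
From row 1: 3 unlike of 25 pairs (running 14/42).
From row 2: 0 unlike of 18 pairs (running 14/60).
From row 3: 0 unlike of 14 pairs (running 14/74).
From row 4: 0 unlike of 6 pairs (running 14/80).
Total adjacent occupied pairs: 80; unlike-type pairs: 14.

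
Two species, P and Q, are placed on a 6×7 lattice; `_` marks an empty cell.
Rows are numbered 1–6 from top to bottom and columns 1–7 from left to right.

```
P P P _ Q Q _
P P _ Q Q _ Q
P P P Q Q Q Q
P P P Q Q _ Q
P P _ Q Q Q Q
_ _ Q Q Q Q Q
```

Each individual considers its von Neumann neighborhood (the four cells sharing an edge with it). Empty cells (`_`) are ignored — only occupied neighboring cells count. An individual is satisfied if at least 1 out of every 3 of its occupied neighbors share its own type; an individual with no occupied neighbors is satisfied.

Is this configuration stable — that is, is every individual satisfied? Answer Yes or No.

Row 1: (1,1)P 2/2 ✓ · (1,2)P 3/3 ✓ · (1,3)P 1/1 ✓ · (1,5)Q 2/2 ✓ · (1,6)Q 1/1 ✓
Row 2: (2,1)P 3/3 ✓ · (2,2)P 3/3 ✓ · (2,4)Q 2/2 ✓ · (2,5)Q 3/3 ✓ · (2,7)Q 1/1 ✓
Row 3: (3,1)P 3/3 ✓ · (3,2)P 4/4 ✓ · (3,3)P 2/3 ✓ · (3,4)Q 3/4 ✓ · (3,5)Q 4/4 ✓ · (3,6)Q 2/2 ✓ · (3,7)Q 3/3 ✓
Row 4: (4,1)P 3/3 ✓ · (4,2)P 4/4 ✓ · (4,3)P 2/3 ✓ · (4,4)Q 3/4 ✓ · (4,5)Q 3/3 ✓ · (4,7)Q 2/2 ✓
Row 5: (5,1)P 2/2 ✓ · (5,2)P 2/2 ✓ · (5,4)Q 3/3 ✓ · (5,5)Q 4/4 ✓ · (5,6)Q 3/3 ✓ · (5,7)Q 3/3 ✓
Row 6: (6,3)Q 1/1 ✓ · (6,4)Q 3/3 ✓ · (6,5)Q 3/3 ✓ · (6,6)Q 3/3 ✓ · (6,7)Q 2/2 ✓
All meet the threshold, so the configuration is stable.

Yes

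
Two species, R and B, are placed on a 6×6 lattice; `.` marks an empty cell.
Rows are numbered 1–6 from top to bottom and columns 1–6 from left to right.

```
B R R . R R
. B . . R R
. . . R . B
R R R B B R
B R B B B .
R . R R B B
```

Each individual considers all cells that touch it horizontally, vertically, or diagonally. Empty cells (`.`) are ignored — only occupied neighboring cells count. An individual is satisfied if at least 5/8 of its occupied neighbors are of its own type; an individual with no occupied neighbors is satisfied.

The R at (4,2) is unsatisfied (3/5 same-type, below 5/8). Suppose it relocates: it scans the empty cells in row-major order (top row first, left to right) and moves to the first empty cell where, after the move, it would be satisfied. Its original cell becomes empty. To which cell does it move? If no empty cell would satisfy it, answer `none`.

(1,4)

Vacating (4,2). Empty cells in order:
  (1,4): 3/3 same-type → satisfied — stop here.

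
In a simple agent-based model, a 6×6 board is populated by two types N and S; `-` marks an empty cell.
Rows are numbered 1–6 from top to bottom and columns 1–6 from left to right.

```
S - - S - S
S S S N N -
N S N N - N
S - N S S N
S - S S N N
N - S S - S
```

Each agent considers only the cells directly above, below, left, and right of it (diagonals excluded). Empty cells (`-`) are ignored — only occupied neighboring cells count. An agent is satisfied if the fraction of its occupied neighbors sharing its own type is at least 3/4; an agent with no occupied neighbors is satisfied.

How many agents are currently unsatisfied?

19

(1,1)S 1/1 satisfied
(1,4)S 0/1 not
(1,6)S 0/0 satisfied
(2,1)S 2/3 not
(2,2)S 3/3 satisfied
(2,3)S 1/3 not
(2,4)N 2/4 not
(2,5)N 1/1 satisfied
(3,1)N 0/3 not
(3,2)S 1/3 not
(3,3)N 2/4 not
(3,4)N 2/3 not
(3,6)N 1/1 satisfied
(4,1)S 1/2 not
(4,3)N 1/3 not
(4,4)S 2/4 not
(4,5)S 1/3 not
(4,6)N 2/3 not
(5,1)S 1/2 not
(5,3)S 2/3 not
(5,4)S 3/4 satisfied
(5,5)N 1/3 not
(5,6)N 2/3 not
(6,1)N 0/1 not
(6,3)S 2/2 satisfied
(6,4)S 2/2 satisfied
(6,6)S 0/1 not
Unsatisfied: (1,4), (2,1), (2,3), (2,4), (3,1), (3,2), (3,3), (3,4), (4,1), (4,3), (4,4), (4,5), (4,6), (5,1), (5,3), (5,5), (5,6), (6,1), (6,6) — 19 in total.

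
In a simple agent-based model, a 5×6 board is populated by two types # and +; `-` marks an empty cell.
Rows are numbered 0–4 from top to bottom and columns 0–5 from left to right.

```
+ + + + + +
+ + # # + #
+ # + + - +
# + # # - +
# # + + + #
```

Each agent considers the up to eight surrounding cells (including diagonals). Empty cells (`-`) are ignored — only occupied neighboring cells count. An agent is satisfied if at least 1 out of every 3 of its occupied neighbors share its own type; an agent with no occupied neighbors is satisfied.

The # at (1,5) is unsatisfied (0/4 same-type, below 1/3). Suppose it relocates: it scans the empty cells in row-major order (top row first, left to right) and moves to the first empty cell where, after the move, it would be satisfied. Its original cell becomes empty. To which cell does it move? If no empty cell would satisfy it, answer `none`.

Vacating (1,5). Empty cells in order:
  (2,4): 2/6 same-type → satisfied — stop here.

(2,4)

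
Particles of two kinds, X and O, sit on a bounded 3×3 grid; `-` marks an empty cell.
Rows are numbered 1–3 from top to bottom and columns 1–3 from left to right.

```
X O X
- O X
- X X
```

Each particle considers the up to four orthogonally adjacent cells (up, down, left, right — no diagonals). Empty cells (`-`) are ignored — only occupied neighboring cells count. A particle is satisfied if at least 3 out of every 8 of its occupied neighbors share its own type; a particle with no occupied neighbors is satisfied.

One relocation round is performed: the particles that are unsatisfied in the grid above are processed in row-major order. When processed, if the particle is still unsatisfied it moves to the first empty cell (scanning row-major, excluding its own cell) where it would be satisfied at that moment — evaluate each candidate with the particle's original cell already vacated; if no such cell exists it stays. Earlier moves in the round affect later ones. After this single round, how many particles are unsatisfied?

0

Initially unsatisfied (in order): (1,1), (1,2), (2,2).
  (1,1) → (3,1).
  (1,2): now satisfied by earlier moves; stays.
  (2,2) → (1,1).
Resulting grid:
O O X
- - X
X X X
All satisfied now.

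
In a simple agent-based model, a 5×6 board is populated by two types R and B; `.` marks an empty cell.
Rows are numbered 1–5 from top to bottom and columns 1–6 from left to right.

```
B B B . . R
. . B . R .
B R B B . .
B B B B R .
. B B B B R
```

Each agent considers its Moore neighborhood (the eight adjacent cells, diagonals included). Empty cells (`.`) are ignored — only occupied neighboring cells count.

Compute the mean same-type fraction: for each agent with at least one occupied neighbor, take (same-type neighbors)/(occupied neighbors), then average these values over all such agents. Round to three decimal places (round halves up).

Row 1: (1,1)B 1/1 · (1,2)B 3/3 · (1,3)B 2/2 · (1,6)R 1/1
Row 2: (2,3)B 4/5 · (2,5)R 1/2
Row 3: (3,1)B 2/3 · (3,2)R 0/6 · (3,3)B 5/6 · (3,4)B 4/6
Row 4: (4,1)B 3/4 · (4,2)B 6/7 · (4,3)B 7/8 · (4,4)B 6/7 · (4,5)R 1/5
Row 5: (5,2)B 4/4 · (5,3)B 5/5 · (5,4)B 4/5 · (5,5)B 2/4 · (5,6)R 1/2
Sum over 20 agents: 1/1 + 3/3 + 2/2 + 1/1 + 4/5 + 1/2 + 2/3 + 0/6 + 5/6 + 4/6 + 3/4 + 6/7 + 7/8 + 6/7 + 1/5 + 4/4 + 5/5 + 4/5 + 2/4 + 1/2 = 12437/840; mean = 12437/840 ÷ 20 = 12437/16800 = 0.740297… → 0.740.

0.740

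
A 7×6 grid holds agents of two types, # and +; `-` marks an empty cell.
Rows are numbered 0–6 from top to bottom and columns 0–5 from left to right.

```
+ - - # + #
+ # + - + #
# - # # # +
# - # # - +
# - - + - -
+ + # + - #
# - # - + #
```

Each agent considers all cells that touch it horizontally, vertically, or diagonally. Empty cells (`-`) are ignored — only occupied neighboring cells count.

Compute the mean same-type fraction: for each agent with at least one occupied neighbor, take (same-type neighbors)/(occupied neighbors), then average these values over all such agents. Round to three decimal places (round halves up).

0.421

Row 0: (0,0)+ 1/2 · (0,3)# 0/3 · (0,4)+ 1/4 · (0,5)# 1/3
Row 1: (1,0)+ 1/3 · (1,1)# 2/5 · (1,2)+ 0/4 · (1,4)+ 2/7 · (1,5)# 2/5
Row 2: (2,0)# 2/3 · (2,2)# 4/5 · (2,3)# 4/6 · (2,4)# 3/6 · (2,5)+ 2/4
Row 3: (3,0)# 2/2 · (3,2)# 3/4 · (3,3)# 4/5 · (3,5)+ 1/2
Row 4: (4,0)# 1/3 · (4,3)+ 1/4
Row 5: (5,0)+ 1/3 · (5,1)+ 1/5 · (5,2)# 1/4 · (5,3)+ 2/4 · (5,5)# 1/2
Row 6: (6,0)# 0/2 · (6,2)# 1/3 · (6,4)+ 1/3 · (6,5)# 1/2
Sum over 29 agents: 1/2 + 0/3 + 1/4 + 1/3 + 1/3 + 2/5 + 0/4 + 2/7 + 2/5 + 2/3 + 4/5 + 4/6 + 3/6 + 2/4 + 2/2 + 3/4 + 4/5 + 1/2 + 1/3 + 1/4 + 1/3 + 1/5 + 1/4 + 2/4 + 1/2 + 0/2 + 1/3 + 1/3 + 1/2 = 1283/105; mean = 1283/105 ÷ 29 = 1283/3045 = 0.421346… → 0.421.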